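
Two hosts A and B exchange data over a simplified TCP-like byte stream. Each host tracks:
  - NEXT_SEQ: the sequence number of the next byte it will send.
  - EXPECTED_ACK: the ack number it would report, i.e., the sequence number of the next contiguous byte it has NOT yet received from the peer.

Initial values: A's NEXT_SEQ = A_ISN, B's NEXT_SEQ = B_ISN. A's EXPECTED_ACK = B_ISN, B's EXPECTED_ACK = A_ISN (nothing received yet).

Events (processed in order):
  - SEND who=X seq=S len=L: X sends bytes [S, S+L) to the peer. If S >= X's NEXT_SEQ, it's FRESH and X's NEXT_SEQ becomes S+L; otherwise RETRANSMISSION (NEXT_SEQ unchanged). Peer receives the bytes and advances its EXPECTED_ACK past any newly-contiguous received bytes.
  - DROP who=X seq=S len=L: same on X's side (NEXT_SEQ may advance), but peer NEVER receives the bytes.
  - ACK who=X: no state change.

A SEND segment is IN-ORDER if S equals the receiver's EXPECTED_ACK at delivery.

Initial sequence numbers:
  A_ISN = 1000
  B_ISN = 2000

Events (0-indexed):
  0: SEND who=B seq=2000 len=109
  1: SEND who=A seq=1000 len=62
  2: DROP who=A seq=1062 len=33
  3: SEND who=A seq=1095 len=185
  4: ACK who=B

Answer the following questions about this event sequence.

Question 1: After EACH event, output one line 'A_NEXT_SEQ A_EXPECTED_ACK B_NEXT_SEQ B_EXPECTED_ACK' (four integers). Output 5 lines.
1000 2109 2109 1000
1062 2109 2109 1062
1095 2109 2109 1062
1280 2109 2109 1062
1280 2109 2109 1062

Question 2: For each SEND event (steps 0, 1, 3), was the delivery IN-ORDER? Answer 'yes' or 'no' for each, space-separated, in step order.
Step 0: SEND seq=2000 -> in-order
Step 1: SEND seq=1000 -> in-order
Step 3: SEND seq=1095 -> out-of-order

Answer: yes yes no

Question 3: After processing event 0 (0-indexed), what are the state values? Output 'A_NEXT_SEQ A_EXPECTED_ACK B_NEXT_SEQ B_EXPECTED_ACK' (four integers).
After event 0: A_seq=1000 A_ack=2109 B_seq=2109 B_ack=1000

1000 2109 2109 1000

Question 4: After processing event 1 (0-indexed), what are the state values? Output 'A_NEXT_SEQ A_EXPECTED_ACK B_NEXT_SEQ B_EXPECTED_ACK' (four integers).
After event 0: A_seq=1000 A_ack=2109 B_seq=2109 B_ack=1000
After event 1: A_seq=1062 A_ack=2109 B_seq=2109 B_ack=1062

1062 2109 2109 1062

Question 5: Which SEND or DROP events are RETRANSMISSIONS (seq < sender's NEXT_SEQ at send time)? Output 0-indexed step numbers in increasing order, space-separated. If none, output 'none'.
Step 0: SEND seq=2000 -> fresh
Step 1: SEND seq=1000 -> fresh
Step 2: DROP seq=1062 -> fresh
Step 3: SEND seq=1095 -> fresh

Answer: none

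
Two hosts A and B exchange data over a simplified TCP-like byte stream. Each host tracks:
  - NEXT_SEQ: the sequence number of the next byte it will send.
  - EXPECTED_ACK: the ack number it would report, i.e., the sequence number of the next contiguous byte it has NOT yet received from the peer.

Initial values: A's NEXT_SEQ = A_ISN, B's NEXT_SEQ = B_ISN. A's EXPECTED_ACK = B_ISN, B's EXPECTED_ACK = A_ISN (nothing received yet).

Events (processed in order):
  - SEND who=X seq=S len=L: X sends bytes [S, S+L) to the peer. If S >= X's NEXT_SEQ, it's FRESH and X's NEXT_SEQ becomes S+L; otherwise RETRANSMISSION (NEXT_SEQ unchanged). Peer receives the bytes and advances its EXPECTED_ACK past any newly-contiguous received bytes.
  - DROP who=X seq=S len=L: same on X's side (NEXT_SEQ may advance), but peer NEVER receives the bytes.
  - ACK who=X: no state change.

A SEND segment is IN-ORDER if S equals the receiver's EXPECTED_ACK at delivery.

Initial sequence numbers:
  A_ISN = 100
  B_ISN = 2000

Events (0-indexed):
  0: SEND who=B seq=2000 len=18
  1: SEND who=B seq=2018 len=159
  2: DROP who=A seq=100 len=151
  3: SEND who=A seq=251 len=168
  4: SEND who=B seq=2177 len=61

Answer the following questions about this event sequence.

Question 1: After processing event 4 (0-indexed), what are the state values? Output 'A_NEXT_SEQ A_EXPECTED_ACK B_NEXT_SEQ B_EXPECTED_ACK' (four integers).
After event 0: A_seq=100 A_ack=2018 B_seq=2018 B_ack=100
After event 1: A_seq=100 A_ack=2177 B_seq=2177 B_ack=100
After event 2: A_seq=251 A_ack=2177 B_seq=2177 B_ack=100
After event 3: A_seq=419 A_ack=2177 B_seq=2177 B_ack=100
After event 4: A_seq=419 A_ack=2238 B_seq=2238 B_ack=100

419 2238 2238 100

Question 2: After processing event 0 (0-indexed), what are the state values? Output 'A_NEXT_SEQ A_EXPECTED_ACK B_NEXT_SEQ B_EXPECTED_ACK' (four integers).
After event 0: A_seq=100 A_ack=2018 B_seq=2018 B_ack=100

100 2018 2018 100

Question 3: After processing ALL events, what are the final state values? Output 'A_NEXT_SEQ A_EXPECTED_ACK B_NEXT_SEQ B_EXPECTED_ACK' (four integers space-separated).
After event 0: A_seq=100 A_ack=2018 B_seq=2018 B_ack=100
After event 1: A_seq=100 A_ack=2177 B_seq=2177 B_ack=100
After event 2: A_seq=251 A_ack=2177 B_seq=2177 B_ack=100
After event 3: A_seq=419 A_ack=2177 B_seq=2177 B_ack=100
After event 4: A_seq=419 A_ack=2238 B_seq=2238 B_ack=100

Answer: 419 2238 2238 100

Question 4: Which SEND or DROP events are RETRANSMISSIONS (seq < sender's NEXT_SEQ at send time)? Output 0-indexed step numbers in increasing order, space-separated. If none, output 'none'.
Answer: none

Derivation:
Step 0: SEND seq=2000 -> fresh
Step 1: SEND seq=2018 -> fresh
Step 2: DROP seq=100 -> fresh
Step 3: SEND seq=251 -> fresh
Step 4: SEND seq=2177 -> fresh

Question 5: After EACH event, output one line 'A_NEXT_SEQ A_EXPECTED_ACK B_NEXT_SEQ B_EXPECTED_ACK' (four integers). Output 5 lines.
100 2018 2018 100
100 2177 2177 100
251 2177 2177 100
419 2177 2177 100
419 2238 2238 100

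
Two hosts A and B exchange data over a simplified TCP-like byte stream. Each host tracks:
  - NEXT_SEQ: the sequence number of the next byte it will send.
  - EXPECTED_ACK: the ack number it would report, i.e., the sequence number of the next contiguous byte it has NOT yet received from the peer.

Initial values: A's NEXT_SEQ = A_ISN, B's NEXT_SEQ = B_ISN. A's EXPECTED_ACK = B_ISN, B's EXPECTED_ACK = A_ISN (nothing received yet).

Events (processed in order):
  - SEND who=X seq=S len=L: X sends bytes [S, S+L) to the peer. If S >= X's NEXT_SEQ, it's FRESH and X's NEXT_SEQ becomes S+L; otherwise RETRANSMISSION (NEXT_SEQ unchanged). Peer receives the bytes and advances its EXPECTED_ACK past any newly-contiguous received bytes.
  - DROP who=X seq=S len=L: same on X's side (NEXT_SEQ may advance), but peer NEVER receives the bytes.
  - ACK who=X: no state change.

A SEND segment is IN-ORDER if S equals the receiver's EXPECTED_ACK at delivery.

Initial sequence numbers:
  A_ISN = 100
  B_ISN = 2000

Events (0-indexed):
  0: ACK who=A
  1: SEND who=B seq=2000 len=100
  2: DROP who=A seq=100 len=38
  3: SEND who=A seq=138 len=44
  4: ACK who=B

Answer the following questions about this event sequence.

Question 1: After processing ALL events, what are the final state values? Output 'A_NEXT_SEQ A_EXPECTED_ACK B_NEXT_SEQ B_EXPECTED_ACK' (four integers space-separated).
Answer: 182 2100 2100 100

Derivation:
After event 0: A_seq=100 A_ack=2000 B_seq=2000 B_ack=100
After event 1: A_seq=100 A_ack=2100 B_seq=2100 B_ack=100
After event 2: A_seq=138 A_ack=2100 B_seq=2100 B_ack=100
After event 3: A_seq=182 A_ack=2100 B_seq=2100 B_ack=100
After event 4: A_seq=182 A_ack=2100 B_seq=2100 B_ack=100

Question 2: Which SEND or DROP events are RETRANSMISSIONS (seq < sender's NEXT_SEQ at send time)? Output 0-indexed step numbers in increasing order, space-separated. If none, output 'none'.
Step 1: SEND seq=2000 -> fresh
Step 2: DROP seq=100 -> fresh
Step 3: SEND seq=138 -> fresh

Answer: none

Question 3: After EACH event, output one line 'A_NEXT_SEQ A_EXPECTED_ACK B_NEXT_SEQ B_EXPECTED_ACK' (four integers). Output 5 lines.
100 2000 2000 100
100 2100 2100 100
138 2100 2100 100
182 2100 2100 100
182 2100 2100 100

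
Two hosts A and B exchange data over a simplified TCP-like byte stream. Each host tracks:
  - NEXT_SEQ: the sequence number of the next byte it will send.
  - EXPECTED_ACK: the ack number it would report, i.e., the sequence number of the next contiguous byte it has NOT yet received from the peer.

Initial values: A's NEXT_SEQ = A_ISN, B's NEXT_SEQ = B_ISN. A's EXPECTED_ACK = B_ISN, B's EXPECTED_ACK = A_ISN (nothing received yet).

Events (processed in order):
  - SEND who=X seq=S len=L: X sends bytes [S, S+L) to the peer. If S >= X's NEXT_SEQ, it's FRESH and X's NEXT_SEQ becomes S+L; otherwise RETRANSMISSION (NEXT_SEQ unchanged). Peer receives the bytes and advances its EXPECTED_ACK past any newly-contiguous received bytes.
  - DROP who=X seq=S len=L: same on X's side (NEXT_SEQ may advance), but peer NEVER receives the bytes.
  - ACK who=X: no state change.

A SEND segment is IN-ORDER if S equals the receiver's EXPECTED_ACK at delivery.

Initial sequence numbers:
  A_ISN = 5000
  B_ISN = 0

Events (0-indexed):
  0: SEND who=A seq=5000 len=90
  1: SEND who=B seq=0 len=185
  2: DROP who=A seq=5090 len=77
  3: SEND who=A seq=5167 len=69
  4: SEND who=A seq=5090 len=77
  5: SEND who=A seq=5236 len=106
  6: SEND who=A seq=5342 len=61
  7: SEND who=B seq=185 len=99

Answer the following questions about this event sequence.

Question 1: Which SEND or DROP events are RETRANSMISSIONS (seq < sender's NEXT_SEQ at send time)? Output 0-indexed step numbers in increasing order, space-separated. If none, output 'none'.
Answer: 4

Derivation:
Step 0: SEND seq=5000 -> fresh
Step 1: SEND seq=0 -> fresh
Step 2: DROP seq=5090 -> fresh
Step 3: SEND seq=5167 -> fresh
Step 4: SEND seq=5090 -> retransmit
Step 5: SEND seq=5236 -> fresh
Step 6: SEND seq=5342 -> fresh
Step 7: SEND seq=185 -> fresh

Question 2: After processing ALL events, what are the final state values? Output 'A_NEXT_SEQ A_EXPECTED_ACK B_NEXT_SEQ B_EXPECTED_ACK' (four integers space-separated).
Answer: 5403 284 284 5403

Derivation:
After event 0: A_seq=5090 A_ack=0 B_seq=0 B_ack=5090
After event 1: A_seq=5090 A_ack=185 B_seq=185 B_ack=5090
After event 2: A_seq=5167 A_ack=185 B_seq=185 B_ack=5090
After event 3: A_seq=5236 A_ack=185 B_seq=185 B_ack=5090
After event 4: A_seq=5236 A_ack=185 B_seq=185 B_ack=5236
After event 5: A_seq=5342 A_ack=185 B_seq=185 B_ack=5342
After event 6: A_seq=5403 A_ack=185 B_seq=185 B_ack=5403
After event 7: A_seq=5403 A_ack=284 B_seq=284 B_ack=5403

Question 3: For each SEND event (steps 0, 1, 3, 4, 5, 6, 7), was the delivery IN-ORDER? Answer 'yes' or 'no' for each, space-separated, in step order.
Step 0: SEND seq=5000 -> in-order
Step 1: SEND seq=0 -> in-order
Step 3: SEND seq=5167 -> out-of-order
Step 4: SEND seq=5090 -> in-order
Step 5: SEND seq=5236 -> in-order
Step 6: SEND seq=5342 -> in-order
Step 7: SEND seq=185 -> in-order

Answer: yes yes no yes yes yes yes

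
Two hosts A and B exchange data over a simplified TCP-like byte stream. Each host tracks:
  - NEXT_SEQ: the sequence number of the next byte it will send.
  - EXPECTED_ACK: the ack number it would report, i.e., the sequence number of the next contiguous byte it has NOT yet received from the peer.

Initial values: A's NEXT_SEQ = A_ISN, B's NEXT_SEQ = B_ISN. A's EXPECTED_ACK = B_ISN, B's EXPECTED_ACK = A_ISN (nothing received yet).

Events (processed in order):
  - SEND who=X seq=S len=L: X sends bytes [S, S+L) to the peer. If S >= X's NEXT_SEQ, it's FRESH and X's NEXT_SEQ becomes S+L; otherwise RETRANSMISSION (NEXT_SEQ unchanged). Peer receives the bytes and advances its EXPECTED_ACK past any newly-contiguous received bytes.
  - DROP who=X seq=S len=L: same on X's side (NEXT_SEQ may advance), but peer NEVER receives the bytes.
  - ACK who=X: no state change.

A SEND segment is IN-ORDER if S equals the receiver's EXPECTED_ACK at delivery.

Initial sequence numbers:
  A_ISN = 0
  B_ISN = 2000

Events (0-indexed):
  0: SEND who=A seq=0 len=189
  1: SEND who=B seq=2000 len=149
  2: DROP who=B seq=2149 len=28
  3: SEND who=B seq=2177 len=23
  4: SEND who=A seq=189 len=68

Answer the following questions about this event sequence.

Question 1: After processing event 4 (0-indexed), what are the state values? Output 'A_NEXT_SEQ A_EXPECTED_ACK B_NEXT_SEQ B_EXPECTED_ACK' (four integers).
After event 0: A_seq=189 A_ack=2000 B_seq=2000 B_ack=189
After event 1: A_seq=189 A_ack=2149 B_seq=2149 B_ack=189
After event 2: A_seq=189 A_ack=2149 B_seq=2177 B_ack=189
After event 3: A_seq=189 A_ack=2149 B_seq=2200 B_ack=189
After event 4: A_seq=257 A_ack=2149 B_seq=2200 B_ack=257

257 2149 2200 257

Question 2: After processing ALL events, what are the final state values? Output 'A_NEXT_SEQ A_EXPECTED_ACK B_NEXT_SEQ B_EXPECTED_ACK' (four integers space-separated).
Answer: 257 2149 2200 257

Derivation:
After event 0: A_seq=189 A_ack=2000 B_seq=2000 B_ack=189
After event 1: A_seq=189 A_ack=2149 B_seq=2149 B_ack=189
After event 2: A_seq=189 A_ack=2149 B_seq=2177 B_ack=189
After event 3: A_seq=189 A_ack=2149 B_seq=2200 B_ack=189
After event 4: A_seq=257 A_ack=2149 B_seq=2200 B_ack=257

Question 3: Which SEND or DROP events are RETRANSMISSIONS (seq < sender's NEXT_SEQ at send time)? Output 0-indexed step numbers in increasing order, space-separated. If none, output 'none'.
Step 0: SEND seq=0 -> fresh
Step 1: SEND seq=2000 -> fresh
Step 2: DROP seq=2149 -> fresh
Step 3: SEND seq=2177 -> fresh
Step 4: SEND seq=189 -> fresh

Answer: none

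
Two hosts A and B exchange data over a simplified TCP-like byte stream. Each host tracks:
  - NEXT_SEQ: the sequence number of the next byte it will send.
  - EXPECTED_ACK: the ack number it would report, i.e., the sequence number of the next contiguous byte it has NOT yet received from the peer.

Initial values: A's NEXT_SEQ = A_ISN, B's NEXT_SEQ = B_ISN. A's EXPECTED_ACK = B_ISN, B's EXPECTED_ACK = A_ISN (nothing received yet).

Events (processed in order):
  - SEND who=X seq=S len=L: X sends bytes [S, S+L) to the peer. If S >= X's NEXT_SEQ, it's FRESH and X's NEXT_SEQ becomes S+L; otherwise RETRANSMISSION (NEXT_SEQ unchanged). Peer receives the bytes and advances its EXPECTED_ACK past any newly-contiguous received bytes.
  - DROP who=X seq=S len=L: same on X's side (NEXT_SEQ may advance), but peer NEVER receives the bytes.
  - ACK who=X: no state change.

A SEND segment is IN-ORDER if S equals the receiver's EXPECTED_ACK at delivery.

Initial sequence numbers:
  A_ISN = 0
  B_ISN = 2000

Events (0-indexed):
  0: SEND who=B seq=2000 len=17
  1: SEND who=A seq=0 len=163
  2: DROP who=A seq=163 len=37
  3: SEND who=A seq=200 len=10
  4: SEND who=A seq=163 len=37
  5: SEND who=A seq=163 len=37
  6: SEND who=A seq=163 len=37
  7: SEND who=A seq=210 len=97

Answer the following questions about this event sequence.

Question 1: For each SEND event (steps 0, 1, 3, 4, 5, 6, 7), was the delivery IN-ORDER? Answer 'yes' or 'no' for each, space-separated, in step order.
Answer: yes yes no yes no no yes

Derivation:
Step 0: SEND seq=2000 -> in-order
Step 1: SEND seq=0 -> in-order
Step 3: SEND seq=200 -> out-of-order
Step 4: SEND seq=163 -> in-order
Step 5: SEND seq=163 -> out-of-order
Step 6: SEND seq=163 -> out-of-order
Step 7: SEND seq=210 -> in-order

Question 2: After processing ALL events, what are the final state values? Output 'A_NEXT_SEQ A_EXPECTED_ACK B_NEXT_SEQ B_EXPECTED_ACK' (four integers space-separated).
Answer: 307 2017 2017 307

Derivation:
After event 0: A_seq=0 A_ack=2017 B_seq=2017 B_ack=0
After event 1: A_seq=163 A_ack=2017 B_seq=2017 B_ack=163
After event 2: A_seq=200 A_ack=2017 B_seq=2017 B_ack=163
After event 3: A_seq=210 A_ack=2017 B_seq=2017 B_ack=163
After event 4: A_seq=210 A_ack=2017 B_seq=2017 B_ack=210
After event 5: A_seq=210 A_ack=2017 B_seq=2017 B_ack=210
After event 6: A_seq=210 A_ack=2017 B_seq=2017 B_ack=210
After event 7: A_seq=307 A_ack=2017 B_seq=2017 B_ack=307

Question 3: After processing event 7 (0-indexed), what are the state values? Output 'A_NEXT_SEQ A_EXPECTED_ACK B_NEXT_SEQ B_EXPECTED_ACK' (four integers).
After event 0: A_seq=0 A_ack=2017 B_seq=2017 B_ack=0
After event 1: A_seq=163 A_ack=2017 B_seq=2017 B_ack=163
After event 2: A_seq=200 A_ack=2017 B_seq=2017 B_ack=163
After event 3: A_seq=210 A_ack=2017 B_seq=2017 B_ack=163
After event 4: A_seq=210 A_ack=2017 B_seq=2017 B_ack=210
After event 5: A_seq=210 A_ack=2017 B_seq=2017 B_ack=210
After event 6: A_seq=210 A_ack=2017 B_seq=2017 B_ack=210
After event 7: A_seq=307 A_ack=2017 B_seq=2017 B_ack=307

307 2017 2017 307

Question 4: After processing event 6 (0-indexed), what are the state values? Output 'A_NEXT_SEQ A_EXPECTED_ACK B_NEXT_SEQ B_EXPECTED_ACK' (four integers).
After event 0: A_seq=0 A_ack=2017 B_seq=2017 B_ack=0
After event 1: A_seq=163 A_ack=2017 B_seq=2017 B_ack=163
After event 2: A_seq=200 A_ack=2017 B_seq=2017 B_ack=163
After event 3: A_seq=210 A_ack=2017 B_seq=2017 B_ack=163
After event 4: A_seq=210 A_ack=2017 B_seq=2017 B_ack=210
After event 5: A_seq=210 A_ack=2017 B_seq=2017 B_ack=210
After event 6: A_seq=210 A_ack=2017 B_seq=2017 B_ack=210

210 2017 2017 210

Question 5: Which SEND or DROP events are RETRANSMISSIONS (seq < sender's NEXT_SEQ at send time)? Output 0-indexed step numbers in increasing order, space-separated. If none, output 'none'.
Answer: 4 5 6

Derivation:
Step 0: SEND seq=2000 -> fresh
Step 1: SEND seq=0 -> fresh
Step 2: DROP seq=163 -> fresh
Step 3: SEND seq=200 -> fresh
Step 4: SEND seq=163 -> retransmit
Step 5: SEND seq=163 -> retransmit
Step 6: SEND seq=163 -> retransmit
Step 7: SEND seq=210 -> fresh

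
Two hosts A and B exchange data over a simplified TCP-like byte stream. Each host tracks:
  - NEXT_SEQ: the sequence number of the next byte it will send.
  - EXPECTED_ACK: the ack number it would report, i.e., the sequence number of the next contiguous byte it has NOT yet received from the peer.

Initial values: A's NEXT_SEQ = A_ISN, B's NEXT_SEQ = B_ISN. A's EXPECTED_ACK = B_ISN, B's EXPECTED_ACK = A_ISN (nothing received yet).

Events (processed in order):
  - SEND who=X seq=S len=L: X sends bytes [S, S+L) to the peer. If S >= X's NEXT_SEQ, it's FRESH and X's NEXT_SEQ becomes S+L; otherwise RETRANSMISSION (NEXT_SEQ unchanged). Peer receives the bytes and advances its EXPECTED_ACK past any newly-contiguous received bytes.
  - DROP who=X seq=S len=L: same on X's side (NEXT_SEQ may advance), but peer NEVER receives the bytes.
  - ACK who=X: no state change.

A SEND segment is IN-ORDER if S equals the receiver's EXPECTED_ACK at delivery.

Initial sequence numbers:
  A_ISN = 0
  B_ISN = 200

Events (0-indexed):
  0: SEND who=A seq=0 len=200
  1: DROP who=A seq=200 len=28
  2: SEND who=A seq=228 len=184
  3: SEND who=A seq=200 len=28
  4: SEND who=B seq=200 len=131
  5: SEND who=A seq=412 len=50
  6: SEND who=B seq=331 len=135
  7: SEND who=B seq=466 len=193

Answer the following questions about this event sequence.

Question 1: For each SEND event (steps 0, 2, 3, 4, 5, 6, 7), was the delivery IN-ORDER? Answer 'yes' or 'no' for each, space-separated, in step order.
Step 0: SEND seq=0 -> in-order
Step 2: SEND seq=228 -> out-of-order
Step 3: SEND seq=200 -> in-order
Step 4: SEND seq=200 -> in-order
Step 5: SEND seq=412 -> in-order
Step 6: SEND seq=331 -> in-order
Step 7: SEND seq=466 -> in-order

Answer: yes no yes yes yes yes yes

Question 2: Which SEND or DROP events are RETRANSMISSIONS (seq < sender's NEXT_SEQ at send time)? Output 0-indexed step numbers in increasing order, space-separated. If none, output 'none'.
Answer: 3

Derivation:
Step 0: SEND seq=0 -> fresh
Step 1: DROP seq=200 -> fresh
Step 2: SEND seq=228 -> fresh
Step 3: SEND seq=200 -> retransmit
Step 4: SEND seq=200 -> fresh
Step 5: SEND seq=412 -> fresh
Step 6: SEND seq=331 -> fresh
Step 7: SEND seq=466 -> fresh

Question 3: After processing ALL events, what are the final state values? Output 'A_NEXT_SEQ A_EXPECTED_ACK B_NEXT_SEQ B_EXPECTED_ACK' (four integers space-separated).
After event 0: A_seq=200 A_ack=200 B_seq=200 B_ack=200
After event 1: A_seq=228 A_ack=200 B_seq=200 B_ack=200
After event 2: A_seq=412 A_ack=200 B_seq=200 B_ack=200
After event 3: A_seq=412 A_ack=200 B_seq=200 B_ack=412
After event 4: A_seq=412 A_ack=331 B_seq=331 B_ack=412
After event 5: A_seq=462 A_ack=331 B_seq=331 B_ack=462
After event 6: A_seq=462 A_ack=466 B_seq=466 B_ack=462
After event 7: A_seq=462 A_ack=659 B_seq=659 B_ack=462

Answer: 462 659 659 462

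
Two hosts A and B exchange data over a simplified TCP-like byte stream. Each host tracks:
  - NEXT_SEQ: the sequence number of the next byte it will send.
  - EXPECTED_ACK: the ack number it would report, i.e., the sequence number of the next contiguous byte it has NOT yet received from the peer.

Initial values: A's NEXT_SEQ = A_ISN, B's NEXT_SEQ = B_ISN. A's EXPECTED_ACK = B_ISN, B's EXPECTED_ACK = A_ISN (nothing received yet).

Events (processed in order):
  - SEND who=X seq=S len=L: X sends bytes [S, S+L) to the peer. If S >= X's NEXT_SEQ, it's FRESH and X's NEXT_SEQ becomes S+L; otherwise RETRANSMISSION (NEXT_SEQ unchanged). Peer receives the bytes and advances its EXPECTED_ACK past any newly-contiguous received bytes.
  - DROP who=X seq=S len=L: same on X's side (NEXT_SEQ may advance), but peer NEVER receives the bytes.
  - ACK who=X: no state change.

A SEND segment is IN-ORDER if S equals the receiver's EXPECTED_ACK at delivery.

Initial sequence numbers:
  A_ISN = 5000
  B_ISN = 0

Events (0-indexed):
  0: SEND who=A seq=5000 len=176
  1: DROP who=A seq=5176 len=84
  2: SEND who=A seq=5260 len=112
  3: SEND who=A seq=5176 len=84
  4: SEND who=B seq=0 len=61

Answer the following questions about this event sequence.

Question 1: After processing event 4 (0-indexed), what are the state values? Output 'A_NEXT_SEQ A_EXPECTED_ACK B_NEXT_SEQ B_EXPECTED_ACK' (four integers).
After event 0: A_seq=5176 A_ack=0 B_seq=0 B_ack=5176
After event 1: A_seq=5260 A_ack=0 B_seq=0 B_ack=5176
After event 2: A_seq=5372 A_ack=0 B_seq=0 B_ack=5176
After event 3: A_seq=5372 A_ack=0 B_seq=0 B_ack=5372
After event 4: A_seq=5372 A_ack=61 B_seq=61 B_ack=5372

5372 61 61 5372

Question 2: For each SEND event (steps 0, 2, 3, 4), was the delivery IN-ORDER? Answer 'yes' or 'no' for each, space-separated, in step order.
Step 0: SEND seq=5000 -> in-order
Step 2: SEND seq=5260 -> out-of-order
Step 3: SEND seq=5176 -> in-order
Step 4: SEND seq=0 -> in-order

Answer: yes no yes yes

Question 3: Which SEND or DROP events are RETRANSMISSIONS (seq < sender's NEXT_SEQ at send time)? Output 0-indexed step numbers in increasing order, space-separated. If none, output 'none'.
Answer: 3

Derivation:
Step 0: SEND seq=5000 -> fresh
Step 1: DROP seq=5176 -> fresh
Step 2: SEND seq=5260 -> fresh
Step 3: SEND seq=5176 -> retransmit
Step 4: SEND seq=0 -> fresh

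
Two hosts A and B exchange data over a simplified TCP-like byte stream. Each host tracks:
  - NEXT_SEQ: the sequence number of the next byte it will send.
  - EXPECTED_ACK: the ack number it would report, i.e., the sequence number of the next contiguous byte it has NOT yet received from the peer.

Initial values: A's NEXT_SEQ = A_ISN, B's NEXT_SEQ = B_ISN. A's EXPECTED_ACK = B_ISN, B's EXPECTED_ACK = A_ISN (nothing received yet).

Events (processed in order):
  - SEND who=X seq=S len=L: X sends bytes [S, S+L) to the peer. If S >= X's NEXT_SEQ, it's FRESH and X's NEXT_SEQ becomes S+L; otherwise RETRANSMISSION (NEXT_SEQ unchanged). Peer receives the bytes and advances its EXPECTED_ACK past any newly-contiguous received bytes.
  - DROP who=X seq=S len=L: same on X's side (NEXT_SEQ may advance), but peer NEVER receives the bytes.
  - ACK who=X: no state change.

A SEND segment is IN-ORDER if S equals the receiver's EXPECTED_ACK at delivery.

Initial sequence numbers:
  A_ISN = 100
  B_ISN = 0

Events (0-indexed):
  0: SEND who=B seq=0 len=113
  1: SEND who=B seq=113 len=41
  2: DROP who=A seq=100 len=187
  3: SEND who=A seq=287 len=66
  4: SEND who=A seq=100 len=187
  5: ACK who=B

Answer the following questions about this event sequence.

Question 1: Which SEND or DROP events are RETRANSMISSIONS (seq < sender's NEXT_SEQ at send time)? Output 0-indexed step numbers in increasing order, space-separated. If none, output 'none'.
Step 0: SEND seq=0 -> fresh
Step 1: SEND seq=113 -> fresh
Step 2: DROP seq=100 -> fresh
Step 3: SEND seq=287 -> fresh
Step 4: SEND seq=100 -> retransmit

Answer: 4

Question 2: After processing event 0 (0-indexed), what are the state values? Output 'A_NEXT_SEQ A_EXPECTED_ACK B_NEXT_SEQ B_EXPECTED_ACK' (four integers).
After event 0: A_seq=100 A_ack=113 B_seq=113 B_ack=100

100 113 113 100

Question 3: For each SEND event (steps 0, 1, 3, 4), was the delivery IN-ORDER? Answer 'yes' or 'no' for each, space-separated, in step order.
Answer: yes yes no yes

Derivation:
Step 0: SEND seq=0 -> in-order
Step 1: SEND seq=113 -> in-order
Step 3: SEND seq=287 -> out-of-order
Step 4: SEND seq=100 -> in-order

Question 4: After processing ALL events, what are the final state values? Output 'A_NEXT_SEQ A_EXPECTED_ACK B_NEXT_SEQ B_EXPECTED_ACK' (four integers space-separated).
After event 0: A_seq=100 A_ack=113 B_seq=113 B_ack=100
After event 1: A_seq=100 A_ack=154 B_seq=154 B_ack=100
After event 2: A_seq=287 A_ack=154 B_seq=154 B_ack=100
After event 3: A_seq=353 A_ack=154 B_seq=154 B_ack=100
After event 4: A_seq=353 A_ack=154 B_seq=154 B_ack=353
After event 5: A_seq=353 A_ack=154 B_seq=154 B_ack=353

Answer: 353 154 154 353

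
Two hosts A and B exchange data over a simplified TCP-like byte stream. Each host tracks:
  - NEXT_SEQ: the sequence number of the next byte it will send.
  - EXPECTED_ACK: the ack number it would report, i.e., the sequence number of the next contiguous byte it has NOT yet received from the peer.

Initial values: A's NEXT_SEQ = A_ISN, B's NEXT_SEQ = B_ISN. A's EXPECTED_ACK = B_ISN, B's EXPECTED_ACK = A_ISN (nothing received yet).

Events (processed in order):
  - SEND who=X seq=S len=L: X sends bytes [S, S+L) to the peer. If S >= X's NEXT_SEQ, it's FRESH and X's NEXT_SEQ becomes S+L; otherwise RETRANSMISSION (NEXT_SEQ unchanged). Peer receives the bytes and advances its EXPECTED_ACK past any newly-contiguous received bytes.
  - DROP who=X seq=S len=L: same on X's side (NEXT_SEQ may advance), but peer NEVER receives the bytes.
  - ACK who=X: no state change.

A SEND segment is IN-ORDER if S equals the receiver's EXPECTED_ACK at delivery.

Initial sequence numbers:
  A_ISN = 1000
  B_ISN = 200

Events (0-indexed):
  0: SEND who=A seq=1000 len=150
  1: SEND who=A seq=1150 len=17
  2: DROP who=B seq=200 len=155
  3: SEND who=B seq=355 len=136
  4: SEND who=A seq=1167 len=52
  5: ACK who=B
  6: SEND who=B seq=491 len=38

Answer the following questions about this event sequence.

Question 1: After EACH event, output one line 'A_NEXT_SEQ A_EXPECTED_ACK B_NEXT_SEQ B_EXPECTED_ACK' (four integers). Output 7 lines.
1150 200 200 1150
1167 200 200 1167
1167 200 355 1167
1167 200 491 1167
1219 200 491 1219
1219 200 491 1219
1219 200 529 1219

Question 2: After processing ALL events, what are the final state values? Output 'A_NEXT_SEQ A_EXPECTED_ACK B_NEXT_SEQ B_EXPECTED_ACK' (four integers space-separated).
After event 0: A_seq=1150 A_ack=200 B_seq=200 B_ack=1150
After event 1: A_seq=1167 A_ack=200 B_seq=200 B_ack=1167
After event 2: A_seq=1167 A_ack=200 B_seq=355 B_ack=1167
After event 3: A_seq=1167 A_ack=200 B_seq=491 B_ack=1167
After event 4: A_seq=1219 A_ack=200 B_seq=491 B_ack=1219
After event 5: A_seq=1219 A_ack=200 B_seq=491 B_ack=1219
After event 6: A_seq=1219 A_ack=200 B_seq=529 B_ack=1219

Answer: 1219 200 529 1219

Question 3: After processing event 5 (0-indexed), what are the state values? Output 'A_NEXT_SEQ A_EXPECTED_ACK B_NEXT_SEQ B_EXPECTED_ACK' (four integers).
After event 0: A_seq=1150 A_ack=200 B_seq=200 B_ack=1150
After event 1: A_seq=1167 A_ack=200 B_seq=200 B_ack=1167
After event 2: A_seq=1167 A_ack=200 B_seq=355 B_ack=1167
After event 3: A_seq=1167 A_ack=200 B_seq=491 B_ack=1167
After event 4: A_seq=1219 A_ack=200 B_seq=491 B_ack=1219
After event 5: A_seq=1219 A_ack=200 B_seq=491 B_ack=1219

1219 200 491 1219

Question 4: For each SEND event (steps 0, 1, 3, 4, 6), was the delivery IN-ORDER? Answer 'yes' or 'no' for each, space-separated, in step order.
Answer: yes yes no yes no

Derivation:
Step 0: SEND seq=1000 -> in-order
Step 1: SEND seq=1150 -> in-order
Step 3: SEND seq=355 -> out-of-order
Step 4: SEND seq=1167 -> in-order
Step 6: SEND seq=491 -> out-of-order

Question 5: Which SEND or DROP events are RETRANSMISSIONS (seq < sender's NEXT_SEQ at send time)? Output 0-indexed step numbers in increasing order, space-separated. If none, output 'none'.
Step 0: SEND seq=1000 -> fresh
Step 1: SEND seq=1150 -> fresh
Step 2: DROP seq=200 -> fresh
Step 3: SEND seq=355 -> fresh
Step 4: SEND seq=1167 -> fresh
Step 6: SEND seq=491 -> fresh

Answer: none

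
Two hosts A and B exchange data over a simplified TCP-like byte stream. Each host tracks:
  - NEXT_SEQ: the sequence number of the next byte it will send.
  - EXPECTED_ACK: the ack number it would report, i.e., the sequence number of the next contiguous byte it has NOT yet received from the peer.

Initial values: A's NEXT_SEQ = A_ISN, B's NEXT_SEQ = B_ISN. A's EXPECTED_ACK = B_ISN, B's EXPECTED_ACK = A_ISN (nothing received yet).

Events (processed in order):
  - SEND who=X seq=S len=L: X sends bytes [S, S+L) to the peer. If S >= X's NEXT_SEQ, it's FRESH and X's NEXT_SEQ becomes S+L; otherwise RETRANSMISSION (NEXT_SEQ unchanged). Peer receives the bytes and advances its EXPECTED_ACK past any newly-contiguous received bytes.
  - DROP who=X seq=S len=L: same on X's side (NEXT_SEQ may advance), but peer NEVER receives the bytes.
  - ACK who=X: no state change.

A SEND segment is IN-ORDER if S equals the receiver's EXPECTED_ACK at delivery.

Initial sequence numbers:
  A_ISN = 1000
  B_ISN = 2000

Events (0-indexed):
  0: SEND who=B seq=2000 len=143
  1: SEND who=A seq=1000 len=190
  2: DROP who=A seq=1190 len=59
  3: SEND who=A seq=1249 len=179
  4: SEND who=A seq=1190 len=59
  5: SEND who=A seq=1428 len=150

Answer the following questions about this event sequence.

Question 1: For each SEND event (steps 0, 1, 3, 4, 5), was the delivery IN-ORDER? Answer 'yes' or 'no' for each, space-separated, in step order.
Answer: yes yes no yes yes

Derivation:
Step 0: SEND seq=2000 -> in-order
Step 1: SEND seq=1000 -> in-order
Step 3: SEND seq=1249 -> out-of-order
Step 4: SEND seq=1190 -> in-order
Step 5: SEND seq=1428 -> in-order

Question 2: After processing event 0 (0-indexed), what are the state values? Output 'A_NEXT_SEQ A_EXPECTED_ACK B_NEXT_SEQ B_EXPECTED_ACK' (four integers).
After event 0: A_seq=1000 A_ack=2143 B_seq=2143 B_ack=1000

1000 2143 2143 1000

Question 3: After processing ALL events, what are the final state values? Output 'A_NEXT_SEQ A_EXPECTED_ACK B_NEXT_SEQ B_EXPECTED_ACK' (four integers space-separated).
Answer: 1578 2143 2143 1578

Derivation:
After event 0: A_seq=1000 A_ack=2143 B_seq=2143 B_ack=1000
After event 1: A_seq=1190 A_ack=2143 B_seq=2143 B_ack=1190
After event 2: A_seq=1249 A_ack=2143 B_seq=2143 B_ack=1190
After event 3: A_seq=1428 A_ack=2143 B_seq=2143 B_ack=1190
After event 4: A_seq=1428 A_ack=2143 B_seq=2143 B_ack=1428
After event 5: A_seq=1578 A_ack=2143 B_seq=2143 B_ack=1578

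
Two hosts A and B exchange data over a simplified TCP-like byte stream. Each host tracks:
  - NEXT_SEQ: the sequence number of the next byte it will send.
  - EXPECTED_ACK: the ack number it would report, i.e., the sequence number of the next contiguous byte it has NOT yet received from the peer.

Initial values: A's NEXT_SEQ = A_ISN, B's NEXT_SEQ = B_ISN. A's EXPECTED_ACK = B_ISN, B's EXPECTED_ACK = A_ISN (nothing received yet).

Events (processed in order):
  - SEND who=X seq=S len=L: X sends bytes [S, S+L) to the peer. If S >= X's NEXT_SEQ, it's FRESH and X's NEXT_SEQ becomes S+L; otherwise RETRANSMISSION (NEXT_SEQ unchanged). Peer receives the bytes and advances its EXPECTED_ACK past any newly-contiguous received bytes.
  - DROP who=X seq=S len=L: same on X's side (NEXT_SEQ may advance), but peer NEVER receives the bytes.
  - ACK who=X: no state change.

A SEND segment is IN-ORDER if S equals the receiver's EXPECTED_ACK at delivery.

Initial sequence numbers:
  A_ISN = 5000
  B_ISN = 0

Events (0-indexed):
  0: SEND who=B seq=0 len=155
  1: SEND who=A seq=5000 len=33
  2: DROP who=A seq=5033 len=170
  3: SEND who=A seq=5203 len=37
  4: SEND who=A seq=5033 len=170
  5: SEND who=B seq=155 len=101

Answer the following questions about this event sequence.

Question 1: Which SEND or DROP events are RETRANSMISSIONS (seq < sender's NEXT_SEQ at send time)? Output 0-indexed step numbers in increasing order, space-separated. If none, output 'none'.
Step 0: SEND seq=0 -> fresh
Step 1: SEND seq=5000 -> fresh
Step 2: DROP seq=5033 -> fresh
Step 3: SEND seq=5203 -> fresh
Step 4: SEND seq=5033 -> retransmit
Step 5: SEND seq=155 -> fresh

Answer: 4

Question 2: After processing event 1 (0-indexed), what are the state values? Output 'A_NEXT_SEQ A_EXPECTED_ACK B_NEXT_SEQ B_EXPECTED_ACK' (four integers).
After event 0: A_seq=5000 A_ack=155 B_seq=155 B_ack=5000
After event 1: A_seq=5033 A_ack=155 B_seq=155 B_ack=5033

5033 155 155 5033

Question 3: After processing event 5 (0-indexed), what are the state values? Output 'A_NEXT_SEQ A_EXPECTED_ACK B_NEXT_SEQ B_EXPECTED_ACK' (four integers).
After event 0: A_seq=5000 A_ack=155 B_seq=155 B_ack=5000
After event 1: A_seq=5033 A_ack=155 B_seq=155 B_ack=5033
After event 2: A_seq=5203 A_ack=155 B_seq=155 B_ack=5033
After event 3: A_seq=5240 A_ack=155 B_seq=155 B_ack=5033
After event 4: A_seq=5240 A_ack=155 B_seq=155 B_ack=5240
After event 5: A_seq=5240 A_ack=256 B_seq=256 B_ack=5240

5240 256 256 5240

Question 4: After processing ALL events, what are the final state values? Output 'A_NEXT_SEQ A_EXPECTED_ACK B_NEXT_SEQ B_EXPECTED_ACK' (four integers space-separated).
Answer: 5240 256 256 5240

Derivation:
After event 0: A_seq=5000 A_ack=155 B_seq=155 B_ack=5000
After event 1: A_seq=5033 A_ack=155 B_seq=155 B_ack=5033
After event 2: A_seq=5203 A_ack=155 B_seq=155 B_ack=5033
After event 3: A_seq=5240 A_ack=155 B_seq=155 B_ack=5033
After event 4: A_seq=5240 A_ack=155 B_seq=155 B_ack=5240
After event 5: A_seq=5240 A_ack=256 B_seq=256 B_ack=5240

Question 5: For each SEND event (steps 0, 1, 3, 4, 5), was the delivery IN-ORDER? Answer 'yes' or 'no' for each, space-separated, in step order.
Answer: yes yes no yes yes

Derivation:
Step 0: SEND seq=0 -> in-order
Step 1: SEND seq=5000 -> in-order
Step 3: SEND seq=5203 -> out-of-order
Step 4: SEND seq=5033 -> in-order
Step 5: SEND seq=155 -> in-order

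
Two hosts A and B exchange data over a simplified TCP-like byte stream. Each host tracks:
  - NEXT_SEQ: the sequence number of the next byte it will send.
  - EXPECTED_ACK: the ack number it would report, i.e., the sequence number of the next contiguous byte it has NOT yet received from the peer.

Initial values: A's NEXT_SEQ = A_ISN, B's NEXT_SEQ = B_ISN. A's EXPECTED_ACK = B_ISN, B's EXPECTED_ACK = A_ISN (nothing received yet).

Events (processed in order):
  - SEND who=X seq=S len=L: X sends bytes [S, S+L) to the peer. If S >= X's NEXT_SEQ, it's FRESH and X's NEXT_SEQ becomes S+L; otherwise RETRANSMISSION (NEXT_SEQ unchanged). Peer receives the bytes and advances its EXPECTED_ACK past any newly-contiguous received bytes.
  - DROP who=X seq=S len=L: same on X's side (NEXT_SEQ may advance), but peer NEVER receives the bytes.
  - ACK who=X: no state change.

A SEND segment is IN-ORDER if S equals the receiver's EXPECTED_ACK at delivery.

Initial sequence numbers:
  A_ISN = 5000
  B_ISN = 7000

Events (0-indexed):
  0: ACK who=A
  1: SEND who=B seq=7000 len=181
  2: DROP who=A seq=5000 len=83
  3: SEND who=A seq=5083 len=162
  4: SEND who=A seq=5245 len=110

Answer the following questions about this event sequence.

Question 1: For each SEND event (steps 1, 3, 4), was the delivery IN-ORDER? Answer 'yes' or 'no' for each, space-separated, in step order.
Step 1: SEND seq=7000 -> in-order
Step 3: SEND seq=5083 -> out-of-order
Step 4: SEND seq=5245 -> out-of-order

Answer: yes no no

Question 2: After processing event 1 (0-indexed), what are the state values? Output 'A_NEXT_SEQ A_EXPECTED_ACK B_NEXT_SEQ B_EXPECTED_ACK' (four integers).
After event 0: A_seq=5000 A_ack=7000 B_seq=7000 B_ack=5000
After event 1: A_seq=5000 A_ack=7181 B_seq=7181 B_ack=5000

5000 7181 7181 5000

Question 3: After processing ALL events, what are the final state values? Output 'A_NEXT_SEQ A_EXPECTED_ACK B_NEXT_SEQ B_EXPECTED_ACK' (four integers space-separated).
After event 0: A_seq=5000 A_ack=7000 B_seq=7000 B_ack=5000
After event 1: A_seq=5000 A_ack=7181 B_seq=7181 B_ack=5000
After event 2: A_seq=5083 A_ack=7181 B_seq=7181 B_ack=5000
After event 3: A_seq=5245 A_ack=7181 B_seq=7181 B_ack=5000
After event 4: A_seq=5355 A_ack=7181 B_seq=7181 B_ack=5000

Answer: 5355 7181 7181 5000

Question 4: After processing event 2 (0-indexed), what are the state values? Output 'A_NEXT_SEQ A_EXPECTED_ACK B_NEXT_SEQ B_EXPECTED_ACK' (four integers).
After event 0: A_seq=5000 A_ack=7000 B_seq=7000 B_ack=5000
After event 1: A_seq=5000 A_ack=7181 B_seq=7181 B_ack=5000
After event 2: A_seq=5083 A_ack=7181 B_seq=7181 B_ack=5000

5083 7181 7181 5000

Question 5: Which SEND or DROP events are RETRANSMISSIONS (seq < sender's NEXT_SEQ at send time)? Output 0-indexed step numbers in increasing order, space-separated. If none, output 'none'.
Step 1: SEND seq=7000 -> fresh
Step 2: DROP seq=5000 -> fresh
Step 3: SEND seq=5083 -> fresh
Step 4: SEND seq=5245 -> fresh

Answer: none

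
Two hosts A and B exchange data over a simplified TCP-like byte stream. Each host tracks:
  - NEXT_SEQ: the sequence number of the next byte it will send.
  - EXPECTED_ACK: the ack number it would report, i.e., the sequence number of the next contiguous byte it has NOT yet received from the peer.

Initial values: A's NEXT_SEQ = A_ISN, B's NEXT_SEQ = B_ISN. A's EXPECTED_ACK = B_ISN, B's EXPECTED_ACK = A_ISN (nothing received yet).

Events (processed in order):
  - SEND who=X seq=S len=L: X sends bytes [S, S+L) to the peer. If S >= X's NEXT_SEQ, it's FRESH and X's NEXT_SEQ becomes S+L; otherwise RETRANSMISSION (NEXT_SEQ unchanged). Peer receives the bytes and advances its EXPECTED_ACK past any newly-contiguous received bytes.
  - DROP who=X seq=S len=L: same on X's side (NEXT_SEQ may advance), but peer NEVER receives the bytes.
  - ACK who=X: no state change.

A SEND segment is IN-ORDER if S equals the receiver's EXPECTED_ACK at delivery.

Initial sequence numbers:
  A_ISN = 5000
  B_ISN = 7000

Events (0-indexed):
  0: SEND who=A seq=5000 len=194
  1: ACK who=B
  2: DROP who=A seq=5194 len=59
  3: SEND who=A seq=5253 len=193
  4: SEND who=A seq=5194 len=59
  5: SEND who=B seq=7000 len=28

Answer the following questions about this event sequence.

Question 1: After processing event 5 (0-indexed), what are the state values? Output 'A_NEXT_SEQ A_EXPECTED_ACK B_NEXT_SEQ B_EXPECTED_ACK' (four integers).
After event 0: A_seq=5194 A_ack=7000 B_seq=7000 B_ack=5194
After event 1: A_seq=5194 A_ack=7000 B_seq=7000 B_ack=5194
After event 2: A_seq=5253 A_ack=7000 B_seq=7000 B_ack=5194
After event 3: A_seq=5446 A_ack=7000 B_seq=7000 B_ack=5194
After event 4: A_seq=5446 A_ack=7000 B_seq=7000 B_ack=5446
After event 5: A_seq=5446 A_ack=7028 B_seq=7028 B_ack=5446

5446 7028 7028 5446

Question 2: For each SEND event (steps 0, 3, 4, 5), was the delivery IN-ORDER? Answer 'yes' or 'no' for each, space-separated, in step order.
Step 0: SEND seq=5000 -> in-order
Step 3: SEND seq=5253 -> out-of-order
Step 4: SEND seq=5194 -> in-order
Step 5: SEND seq=7000 -> in-order

Answer: yes no yes yes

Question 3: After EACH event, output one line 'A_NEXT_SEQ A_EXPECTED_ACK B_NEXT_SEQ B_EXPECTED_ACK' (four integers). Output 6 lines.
5194 7000 7000 5194
5194 7000 7000 5194
5253 7000 7000 5194
5446 7000 7000 5194
5446 7000 7000 5446
5446 7028 7028 5446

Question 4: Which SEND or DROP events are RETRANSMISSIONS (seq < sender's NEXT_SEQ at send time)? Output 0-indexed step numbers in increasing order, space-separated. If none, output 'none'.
Step 0: SEND seq=5000 -> fresh
Step 2: DROP seq=5194 -> fresh
Step 3: SEND seq=5253 -> fresh
Step 4: SEND seq=5194 -> retransmit
Step 5: SEND seq=7000 -> fresh

Answer: 4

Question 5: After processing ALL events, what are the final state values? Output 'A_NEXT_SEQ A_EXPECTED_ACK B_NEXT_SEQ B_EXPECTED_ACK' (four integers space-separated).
Answer: 5446 7028 7028 5446

Derivation:
After event 0: A_seq=5194 A_ack=7000 B_seq=7000 B_ack=5194
After event 1: A_seq=5194 A_ack=7000 B_seq=7000 B_ack=5194
After event 2: A_seq=5253 A_ack=7000 B_seq=7000 B_ack=5194
After event 3: A_seq=5446 A_ack=7000 B_seq=7000 B_ack=5194
After event 4: A_seq=5446 A_ack=7000 B_seq=7000 B_ack=5446
After event 5: A_seq=5446 A_ack=7028 B_seq=7028 B_ack=5446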